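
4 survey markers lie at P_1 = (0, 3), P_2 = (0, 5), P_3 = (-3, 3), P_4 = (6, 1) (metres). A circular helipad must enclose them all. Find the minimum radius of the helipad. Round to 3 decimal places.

A smallest enclosing disk is always determined by at most three of the input points on its boundary.
The farthest pair is P_3–P_4 with squared distance 85. The circle on this segment as diameter has centre (1.5, 2) and r² = 85/4 = 21.25.
Check P_1: distance² to centre = 3.25 ≤ 21.25, so it lies inside.
All remaining points lie in this disk, and no smaller disk contains both endpoints, so this is the minimum enclosing circle.
r = √(21.25) ≈ 4.610.

4.610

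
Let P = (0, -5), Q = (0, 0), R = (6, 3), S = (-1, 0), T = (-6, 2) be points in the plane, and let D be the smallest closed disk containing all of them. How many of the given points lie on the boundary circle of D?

A smallest enclosing disk is always determined by at most three of the input points on its boundary.
The minimum enclosing circle is determined by three boundary points: P, R, T.
Their circumcentre is (1/9, 7/6) with r² = 12325/324.
The farthest remaining point S is at distance² 841/324 ≤ 12325/324.
The points at distance exactly r from the centre are P, R, T — 3 points.

3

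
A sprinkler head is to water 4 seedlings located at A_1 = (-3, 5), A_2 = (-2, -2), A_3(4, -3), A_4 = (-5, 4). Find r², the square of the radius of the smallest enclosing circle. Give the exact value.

The farthest pair is A_3–A_4 with squared distance 130. The circle on this segment as diameter has centre (-0.5, 0.5) and r² = 130/4 = 32.5.
Check A_1: distance² to centre = 26.5 ≤ 32.5, so it lies inside.
All remaining points lie in this disk, and no smaller disk contains both endpoints, so this is the minimum enclosing circle.

32.5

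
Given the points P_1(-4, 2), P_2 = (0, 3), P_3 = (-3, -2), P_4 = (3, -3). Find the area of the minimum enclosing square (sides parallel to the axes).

49

The bounding box has width 7 and height 6.
An axis-aligned square enclosing the set must have side ≥ max(width, height).
So the minimum side is max(7, 6) = 7.
Area = 7² = 49.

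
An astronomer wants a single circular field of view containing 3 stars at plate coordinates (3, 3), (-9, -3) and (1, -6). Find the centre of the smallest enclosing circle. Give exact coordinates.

Call the three points A, B, C in the order given.
Side lengths²: AB² = 180, AC² = 85, BC² = 109.
Since AB² = 180 < 109 + 85 = 194, the triangle is acute, so the smallest enclosing circle is the circumcircle.
Circumcentre = (-2.78125, -0.4375), r² = 45.2392578125.
Centre = (-2.78125, -0.4375).

(-2.78125, -0.4375)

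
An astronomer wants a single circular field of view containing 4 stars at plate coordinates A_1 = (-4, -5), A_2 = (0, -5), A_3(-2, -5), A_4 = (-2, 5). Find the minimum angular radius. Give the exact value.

5.2

The minimum enclosing circle is determined by three boundary points: A_1, A_2, A_4.
Their circumcentre is (-2, -0.2) with r² = 27.04.
The farthest remaining point A_3 is at distance² 23.04 ≤ 27.04.
r = √(27.04) = 5.2.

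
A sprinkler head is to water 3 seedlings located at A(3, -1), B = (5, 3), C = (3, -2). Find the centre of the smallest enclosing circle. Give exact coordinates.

(4, 0.5)

Side lengths²: AB² = 20, AC² = 1, BC² = 29.
Since BC² = 29 ≥ 20 + 1 = 21, the angle opposite BC is not acute, so the smallest enclosing circle has BC as diameter.
Centre = midpoint of BC = (4, 0.5), r² = 29/4 = 7.25.
Centre = (4, 0.5).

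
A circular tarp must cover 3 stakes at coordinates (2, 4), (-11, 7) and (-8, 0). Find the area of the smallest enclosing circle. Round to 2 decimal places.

139.80

Call the three points A, B, C in the order given.
Side lengths²: AB² = 178, AC² = 116, BC² = 58.
Since AB² = 178 ≥ 116 + 58 = 174, the angle opposite AB is not acute, so the smallest enclosing circle has AB as diameter.
Centre = midpoint of AB = (-4.5, 5.5), r² = 178/4 = 44.5.
Area = π·r² = π·44.5 ≈ 139.80.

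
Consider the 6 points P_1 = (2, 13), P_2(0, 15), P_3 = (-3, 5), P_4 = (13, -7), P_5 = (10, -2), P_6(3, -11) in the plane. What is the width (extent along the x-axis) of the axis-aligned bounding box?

max x = 13, min x = -3, so width = 16.

16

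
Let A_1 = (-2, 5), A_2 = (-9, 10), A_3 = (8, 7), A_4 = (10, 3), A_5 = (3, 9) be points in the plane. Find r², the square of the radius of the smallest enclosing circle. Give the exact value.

The farthest pair is A_2–A_4 with squared distance 410. The circle on this segment as diameter has centre (0.5, 6.5) and r² = 410/4 = 102.5.
Check A_1: distance² to centre = 8.5 ≤ 102.5, so it lies inside.
All remaining points lie in this disk, and no smaller disk contains both endpoints, so this is the minimum enclosing circle.

102.5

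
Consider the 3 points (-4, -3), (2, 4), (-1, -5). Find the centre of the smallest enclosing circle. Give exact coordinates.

Call the three points A, B, C in the order given.
Side lengths²: AB² = 85, AC² = 13, BC² = 90.
Since BC² = 90 < 85 + 13 = 98, the triangle is acute, so the smallest enclosing circle is the circumcircle.
Circumcentre = (-1/22, -7/22), r² = 5525/242.
Centre = (-1/22, -7/22).

(-1/22, -7/22)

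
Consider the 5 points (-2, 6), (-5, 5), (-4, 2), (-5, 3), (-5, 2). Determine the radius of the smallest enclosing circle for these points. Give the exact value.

A smallest enclosing disk is always determined by at most three of the input points on its boundary.
The farthest pair is (-2, 6)–(-5, 2) with squared distance 25. The circle on this segment as diameter has centre (-3.5, 4) and r² = 25/4 = 6.25.
Check (-5, 5): distance² to centre = 3.25 ≤ 6.25, so it lies inside.
All remaining points lie in this disk, and no smaller disk contains both endpoints, so this is the minimum enclosing circle.
r = √(6.25) = 2.5.

2.5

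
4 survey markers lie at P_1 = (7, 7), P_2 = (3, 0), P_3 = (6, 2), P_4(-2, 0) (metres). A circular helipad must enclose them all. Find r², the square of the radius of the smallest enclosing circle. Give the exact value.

32.5

The minimum enclosing circle of a finite set is fixed by two of the points (as a diameter) or three (as a circumcircle).
The farthest pair is P_1–P_4 with squared distance 130. The circle on this segment as diameter has centre (2.5, 3.5) and r² = 130/4 = 32.5.
Check P_2: distance² to centre = 12.5 ≤ 32.5, so it lies inside.
All remaining points lie in this disk, and no smaller disk contains both endpoints, so this is the minimum enclosing circle.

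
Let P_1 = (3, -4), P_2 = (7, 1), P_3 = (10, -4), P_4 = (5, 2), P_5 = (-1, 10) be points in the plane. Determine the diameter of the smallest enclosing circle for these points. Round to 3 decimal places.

17.804

By Welzl's lemma the MEC is supported by two points (diametrically opposite) or three points (on a circumcircle).
The farthest pair is P_3–P_5 with squared distance 317. The circle on this segment as diameter has centre (4.5, 3) and r² = 317/4 = 79.25.
Check P_1: distance² to centre = 51.25 ≤ 79.25, so it lies inside.
All remaining points lie in this disk, and no smaller disk contains both endpoints, so this is the minimum enclosing circle.
Diameter = 2r = 2√(79.25) ≈ 17.804.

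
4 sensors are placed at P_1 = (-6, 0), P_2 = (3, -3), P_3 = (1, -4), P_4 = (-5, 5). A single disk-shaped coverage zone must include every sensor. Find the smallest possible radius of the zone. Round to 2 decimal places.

5.66

A smallest enclosing disk is always determined by at most three of the input points on its boundary.
The farthest pair is P_2–P_4 with squared distance 128. The circle on this segment as diameter has centre (-1, 1) and r² = 128/4 = 32.
Check P_1: distance² to centre = 26 ≤ 32, so it lies inside.
All remaining points lie in this disk, and no smaller disk contains both endpoints, so this is the minimum enclosing circle.
r = √32 ≈ 5.66.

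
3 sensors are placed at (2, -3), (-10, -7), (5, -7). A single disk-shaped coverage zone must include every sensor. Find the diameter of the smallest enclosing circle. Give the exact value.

Call the three points A, B, C in the order given.
Side lengths²: AB² = 160, AC² = 25, BC² = 225.
Since BC² = 225 ≥ 160 + 25 = 185, the angle opposite BC is not acute, so the smallest enclosing circle has BC as diameter.
Centre = midpoint of BC = (-2.5, -7), r² = 225/4 = 56.25.
Diameter = 2r = 2√(56.25) = 15.

15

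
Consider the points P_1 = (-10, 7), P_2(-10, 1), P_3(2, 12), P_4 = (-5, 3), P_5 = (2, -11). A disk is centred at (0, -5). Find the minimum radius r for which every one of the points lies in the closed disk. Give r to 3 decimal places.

17.117

The required radius is the distance from (0, -5) to the farthest point.
Squared distances: 244, 136, 293, 89, 40.
Maximum is 293, attained at P_3.
r = √293 ≈ 17.117.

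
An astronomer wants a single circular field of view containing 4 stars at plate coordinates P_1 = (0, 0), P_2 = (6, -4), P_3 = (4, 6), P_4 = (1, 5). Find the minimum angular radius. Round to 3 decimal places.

The minimum enclosing circle of a finite set is fixed by two of the points (as a diameter) or three (as a circumcircle).
The minimum enclosing circle is determined by three boundary points: P_2, P_3, P_4.
Their circumcentre is (4.0625, 0.8125) with r² = 26.9140625.
The farthest remaining point P_1 is at distance² 17.1640625 ≤ 26.9140625.
r = √(26.9140625) ≈ 5.188.

5.188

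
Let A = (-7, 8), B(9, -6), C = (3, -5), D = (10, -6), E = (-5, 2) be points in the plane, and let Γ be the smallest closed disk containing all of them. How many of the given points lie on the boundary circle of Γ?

The minimum enclosing circle of a finite set is fixed by two of the points (as a diameter) or three (as a circumcircle).
The farthest pair is A–D with squared distance 485. The circle on this segment as diameter has centre (1.5, 1) and r² = 485/4 = 121.25.
Check B: distance² to centre = 105.25 ≤ 121.25, so it lies inside.
All remaining points lie in this disk, and no smaller disk contains both endpoints, so this is the minimum enclosing circle.
The points at distance exactly r from the centre are A, D — 2 points.

2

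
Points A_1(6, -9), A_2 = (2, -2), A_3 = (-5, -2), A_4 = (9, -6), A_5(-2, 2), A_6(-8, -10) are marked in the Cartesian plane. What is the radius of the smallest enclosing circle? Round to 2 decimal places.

8.85

A smallest enclosing disk is always determined by at most three of the input points on its boundary.
The minimum enclosing circle is determined by three boundary points: A_4, A_5, A_6.
Their circumcentre is (1/6, -79/12) with r² = 11285/144.
The farthest remaining point A_3 is at distance² 6869/144 ≤ 11285/144.
r = √(11285/144) ≈ 8.85.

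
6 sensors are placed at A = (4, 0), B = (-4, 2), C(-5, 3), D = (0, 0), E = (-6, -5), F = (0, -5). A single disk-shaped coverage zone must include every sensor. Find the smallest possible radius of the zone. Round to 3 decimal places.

By Welzl's lemma the MEC is supported by two points (diametrically opposite) or three points (on a circumcircle).
The minimum enclosing circle is determined by three boundary points: A, C, E.
Their circumcentre is (-1.5, -1.5) with r² = 32.5.
The farthest remaining point B is at distance² 18.5 ≤ 32.5.
r = √(32.5) ≈ 5.701.

5.701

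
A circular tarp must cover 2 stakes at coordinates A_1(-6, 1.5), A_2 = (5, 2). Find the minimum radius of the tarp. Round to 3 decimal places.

5.506

The smallest circle enclosing two points has them as diameter endpoints.
Centre = midpoint = (-0.5, 1.75); r² = |A_1A_2|²/4 = 121.25/4 = 30.3125.
r = √(30.3125) ≈ 5.506.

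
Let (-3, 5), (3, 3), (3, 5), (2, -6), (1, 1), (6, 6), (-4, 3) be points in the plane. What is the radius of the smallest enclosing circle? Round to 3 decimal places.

6.654

The minimum enclosing circle of a finite set is fixed by two of the points (as a diameter) or three (as a circumcircle).
The minimum enclosing circle is determined by three boundary points: (-3, 5), (2, -6), (6, 6).
Their circumcentre is (53/26, 17/26) with r² = 14965/338.
The farthest remaining point (-4, 3) is at distance² 14185/338 ≤ 14965/338.
r = √(14965/338) ≈ 6.654.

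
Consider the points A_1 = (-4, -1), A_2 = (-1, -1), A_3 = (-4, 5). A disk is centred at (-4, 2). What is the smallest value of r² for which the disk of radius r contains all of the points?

18

The required radius is the distance from (-4, 2) to the farthest point.
Squared distances: 9, 18, 9.
Maximum is 18, attained at A_2.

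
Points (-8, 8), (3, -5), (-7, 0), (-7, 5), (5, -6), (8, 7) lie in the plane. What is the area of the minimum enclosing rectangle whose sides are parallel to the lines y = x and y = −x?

In coordinates u = x + y, v = x − y the rectangle is axis-aligned; the map (x,y)→(u,v) scales areas by 2.
u-values: 0, -2, -7, -2, -1, 15; range = 15 − (-7) = 22.
v-values: -16, 8, -7, -12, 11, 1; range = 11 − (-16) = 27.
Area = (22 × 27) / 2 = 297.

297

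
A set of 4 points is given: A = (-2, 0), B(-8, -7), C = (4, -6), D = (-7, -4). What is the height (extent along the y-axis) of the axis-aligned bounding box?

max y = 0, min y = -7, so height = 7.

7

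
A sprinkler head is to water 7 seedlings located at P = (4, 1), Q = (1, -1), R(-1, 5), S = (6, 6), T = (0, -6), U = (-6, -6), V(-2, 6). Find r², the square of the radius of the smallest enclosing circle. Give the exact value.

72

By Welzl's lemma the MEC is supported by two points (diametrically opposite) or three points (on a circumcircle).
The farthest pair is S–U with squared distance 288. The circle on this segment as diameter has centre (0, 0) and r² = 288/4 = 72.
Check P: distance² to centre = 17 ≤ 72, so it lies inside.
All remaining points lie in this disk, and no smaller disk contains both endpoints, so this is the minimum enclosing circle.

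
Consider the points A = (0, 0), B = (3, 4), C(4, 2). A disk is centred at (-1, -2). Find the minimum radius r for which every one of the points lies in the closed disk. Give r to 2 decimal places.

The required radius is the distance from (-1, -2) to the farthest point.
Squared distances: 5, 52, 41.
Maximum is 52, attained at B.
r = √52 ≈ 7.21.

7.21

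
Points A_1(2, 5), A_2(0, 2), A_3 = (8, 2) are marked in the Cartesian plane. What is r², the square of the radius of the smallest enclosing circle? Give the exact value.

Side lengths²: A_1A_2² = 13, A_1A_3² = 45, A_2A_3² = 64.
Since A_2A_3² = 64 ≥ 45 + 13 = 58, the angle opposite A_2A_3 is not acute, so the smallest enclosing circle has A_2A_3 as diameter.
Centre = midpoint of A_2A_3 = (4, 2), r² = 64/4 = 16.

16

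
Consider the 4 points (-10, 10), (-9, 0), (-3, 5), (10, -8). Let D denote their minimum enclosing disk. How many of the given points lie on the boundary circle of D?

By Welzl's lemma the MEC is supported by two points (diametrically opposite) or three points (on a circumcircle).
The farthest pair is (-10, 10)–(10, -8) with squared distance 724. The circle on this segment as diameter has centre (0, 1) and r² = 724/4 = 181.
Check (-9, 0): distance² to centre = 82 ≤ 181, so it lies inside.
All remaining points lie in this disk, and no smaller disk contains both endpoints, so this is the minimum enclosing circle.
The points at distance exactly r from the centre are (-10, 10), (10, -8) — 2 points.

2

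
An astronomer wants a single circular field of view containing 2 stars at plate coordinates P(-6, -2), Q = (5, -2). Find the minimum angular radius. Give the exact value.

The smallest circle enclosing two points has them as diameter endpoints.
Centre = midpoint = (-0.5, -2); r² = |PQ|²/4 = 121/4 = 30.25.
r = √(30.25) = 5.5.

5.5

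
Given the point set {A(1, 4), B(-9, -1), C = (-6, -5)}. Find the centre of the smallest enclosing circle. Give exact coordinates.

(-73/22, 3/22)

Side lengths²: AB² = 125, AC² = 130, BC² = 25.
Since AC² = 130 < 125 + 25 = 150, the triangle is acute, so the smallest enclosing circle is the circumcircle.
Circumcentre = (-73/22, 3/22), r² = 8125/242.
Centre = (-73/22, 3/22).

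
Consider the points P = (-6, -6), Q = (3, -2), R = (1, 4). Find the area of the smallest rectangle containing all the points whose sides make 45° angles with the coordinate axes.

In coordinates u = x + y, v = x − y the rectangle is axis-aligned; the map (x,y)→(u,v) scales areas by 2.
u-values: -12, 1, 5; range = 5 − (-12) = 17.
v-values: 0, 5, -3; range = 5 − (-3) = 8.
Area = (17 × 8) / 2 = 68.

68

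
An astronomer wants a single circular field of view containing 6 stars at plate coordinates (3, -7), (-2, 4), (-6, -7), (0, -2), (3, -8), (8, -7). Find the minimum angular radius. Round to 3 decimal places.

7.909

By Welzl's lemma the MEC is supported by two points (diametrically opposite) or three points (on a circumcircle).
The minimum enclosing circle is determined by three boundary points: (-2, 4), (-6, -7), (8, -7).
Their circumcentre is (1, -73/22) with r² = 30277/484.
The farthest remaining point (3, -8) is at distance² 12545/484 ≤ 30277/484.
r = √(30277/484) ≈ 7.909.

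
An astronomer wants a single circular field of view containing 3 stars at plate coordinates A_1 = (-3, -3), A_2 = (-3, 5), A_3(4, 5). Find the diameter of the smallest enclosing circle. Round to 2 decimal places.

Side lengths²: A_1A_2² = 64, A_1A_3² = 113, A_2A_3² = 49.
Since A_1A_3² = 113 ≥ 64 + 49 = 113, the angle opposite A_1A_3 is not acute, so the smallest enclosing circle has A_1A_3 as diameter.
Centre = midpoint of A_1A_3 = (0.5, 1), r² = 113/4 = 28.25.
Diameter = 2r = 2√(28.25) ≈ 10.63.

10.63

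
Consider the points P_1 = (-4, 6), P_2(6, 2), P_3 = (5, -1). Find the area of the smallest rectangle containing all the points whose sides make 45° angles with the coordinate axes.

48

In coordinates u = x + y, v = x − y the rectangle is axis-aligned; the map (x,y)→(u,v) scales areas by 2.
u-values: 2, 8, 4; range = 8 − 2 = 6.
v-values: -10, 4, 6; range = 6 − (-10) = 16.
Area = (6 × 16) / 2 = 48.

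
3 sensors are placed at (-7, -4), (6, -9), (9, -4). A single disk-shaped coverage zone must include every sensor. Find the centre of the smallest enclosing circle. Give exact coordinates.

Call the three points A, B, C in the order given.
Side lengths²: AB² = 194, AC² = 256, BC² = 34.
Since AC² = 256 ≥ 194 + 34 = 228, the angle opposite AC is not acute, so the smallest enclosing circle has AC as diameter.
Centre = midpoint of AC = (1, -4), r² = 256/4 = 64.
Centre = (1, -4).

(1, -4)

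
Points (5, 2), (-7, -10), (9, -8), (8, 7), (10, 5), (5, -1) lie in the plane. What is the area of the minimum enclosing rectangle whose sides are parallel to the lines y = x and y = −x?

In coordinates u = x + y, v = x − y the rectangle is axis-aligned; the map (x,y)→(u,v) scales areas by 2.
u-values: 7, -17, 1, 15, 15, 4; range = 15 − (-17) = 32.
v-values: 3, 3, 17, 1, 5, 6; range = 17 − 1 = 16.
Area = (32 × 16) / 2 = 256.

256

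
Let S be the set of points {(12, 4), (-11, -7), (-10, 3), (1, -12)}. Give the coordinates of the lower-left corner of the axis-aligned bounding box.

(-11, -12)

x-range [-11, 12], y-range [-12, 4].
The lower-left corner is (-11, -12).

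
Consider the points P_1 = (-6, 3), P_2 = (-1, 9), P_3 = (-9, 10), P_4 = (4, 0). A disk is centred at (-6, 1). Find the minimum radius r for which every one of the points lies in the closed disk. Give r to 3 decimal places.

The required radius is the distance from (-6, 1) to the farthest point.
Squared distances: 4, 89, 90, 101.
Maximum is 101, attained at P_4.
r = √101 ≈ 10.050.

10.050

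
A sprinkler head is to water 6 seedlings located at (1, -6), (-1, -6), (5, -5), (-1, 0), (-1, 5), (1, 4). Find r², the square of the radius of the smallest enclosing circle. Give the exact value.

By Welzl's lemma the MEC is supported by two points (diametrically opposite) or three points (on a circumcircle).
The minimum enclosing circle is determined by three boundary points: (-1, -6), (5, -5), (-1, 5).
Their circumcentre is (7/6, -0.5) with r² = 629/18.
The farthest remaining point (1, -6) is at distance² 545/18 ≤ 629/18.

629/18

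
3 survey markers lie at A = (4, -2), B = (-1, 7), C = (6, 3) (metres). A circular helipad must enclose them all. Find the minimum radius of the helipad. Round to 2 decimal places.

Side lengths²: AB² = 106, AC² = 29, BC² = 65.
Since AB² = 106 ≥ 65 + 29 = 94, the angle opposite AB is not acute, so the smallest enclosing circle has AB as diameter.
Centre = midpoint of AB = (1.5, 2.5), r² = 106/4 = 26.5.
r = √(26.5) ≈ 5.15.

5.15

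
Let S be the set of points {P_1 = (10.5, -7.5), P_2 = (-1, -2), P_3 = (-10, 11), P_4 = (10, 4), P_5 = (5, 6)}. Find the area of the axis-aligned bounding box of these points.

379.25

x ranges over [-10, 10.5], width 20.5.
y ranges over [-7.5, 11], height 18.5.
Area = 20.5 × 18.5 = 379.25.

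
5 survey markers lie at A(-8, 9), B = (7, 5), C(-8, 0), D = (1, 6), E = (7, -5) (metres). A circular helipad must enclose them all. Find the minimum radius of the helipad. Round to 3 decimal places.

10.259

The minimum enclosing circle of a finite set is fixed by two of the points (as a diameter) or three (as a circumcircle).
The farthest pair is A–E with squared distance 421. The circle on this segment as diameter has centre (-0.5, 2) and r² = 421/4 = 105.25.
Check B: distance² to centre = 65.25 ≤ 105.25, so it lies inside.
All remaining points lie in this disk, and no smaller disk contains both endpoints, so this is the minimum enclosing circle.
r = √(105.25) ≈ 10.259.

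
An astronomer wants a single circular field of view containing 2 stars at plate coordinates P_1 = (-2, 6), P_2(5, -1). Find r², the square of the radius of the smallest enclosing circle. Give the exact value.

24.5

The smallest circle enclosing two points has them as diameter endpoints.
Centre = midpoint = (1.5, 2.5); r² = |P_1P_2|²/4 = 98/4 = 24.5.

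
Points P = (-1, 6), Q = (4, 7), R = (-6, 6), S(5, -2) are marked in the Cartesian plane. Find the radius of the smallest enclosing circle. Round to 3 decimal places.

The farthest pair is R–S with squared distance 185. The circle on this segment as diameter has centre (-0.5, 2) and r² = 185/4 = 46.25.
Check P: distance² to centre = 16.25 ≤ 46.25, so it lies inside.
All remaining points lie in this disk, and no smaller disk contains both endpoints, so this is the minimum enclosing circle.
r = √(46.25) ≈ 6.801.

6.801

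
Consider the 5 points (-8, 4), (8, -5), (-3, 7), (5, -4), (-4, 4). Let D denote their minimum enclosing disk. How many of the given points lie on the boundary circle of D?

2

The farthest pair is (-8, 4)–(8, -5) with squared distance 337. The circle on this segment as diameter has centre (0, -0.5) and r² = 337/4 = 84.25.
Check (-3, 7): distance² to centre = 65.25 ≤ 84.25, so it lies inside.
All remaining points lie in this disk, and no smaller disk contains both endpoints, so this is the minimum enclosing circle.
The points at distance exactly r from the centre are (-8, 4), (8, -5) — 2 points.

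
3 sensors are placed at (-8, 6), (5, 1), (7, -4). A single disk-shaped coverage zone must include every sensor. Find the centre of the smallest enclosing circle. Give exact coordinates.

Call the three points A, B, C in the order given.
Side lengths²: AB² = 194, AC² = 325, BC² = 29.
Since AC² = 325 ≥ 194 + 29 = 223, the angle opposite AC is not acute, so the smallest enclosing circle has AC as diameter.
Centre = midpoint of AC = (-0.5, 1), r² = 325/4 = 81.25.
Centre = (-0.5, 1).

(-0.5, 1)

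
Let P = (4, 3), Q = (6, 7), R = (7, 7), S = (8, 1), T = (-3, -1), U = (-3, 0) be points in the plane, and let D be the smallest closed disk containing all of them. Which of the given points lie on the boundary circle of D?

R, T

The minimum enclosing circle of a finite set is fixed by two of the points (as a diameter) or three (as a circumcircle).
The farthest pair is R–T with squared distance 164. The circle on this segment as diameter has centre (2, 3) and r² = 164/4 = 41.
Check P: distance² to centre = 4 ≤ 41, so it lies inside.
All remaining points lie in this disk, and no smaller disk contains both endpoints, so this is the minimum enclosing circle.
The points at distance exactly r from the centre are R, T — 2 points.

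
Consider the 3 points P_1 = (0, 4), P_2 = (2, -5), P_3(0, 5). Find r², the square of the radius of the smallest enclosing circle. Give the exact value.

Side lengths²: P_1P_2² = 85, P_1P_3² = 1, P_2P_3² = 104.
Since P_2P_3² = 104 ≥ 85 + 1 = 86, the angle opposite P_2P_3 is not acute, so the smallest enclosing circle has P_2P_3 as diameter.
Centre = midpoint of P_2P_3 = (1, 0), r² = 104/4 = 26.

26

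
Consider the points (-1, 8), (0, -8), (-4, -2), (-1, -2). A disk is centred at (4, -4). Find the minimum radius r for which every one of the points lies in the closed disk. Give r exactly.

13

The required radius is the distance from (4, -4) to the farthest point.
Squared distances: 169, 32, 68, 29.
Maximum is 169, attained at (-1, 8).
r = √169 = 13.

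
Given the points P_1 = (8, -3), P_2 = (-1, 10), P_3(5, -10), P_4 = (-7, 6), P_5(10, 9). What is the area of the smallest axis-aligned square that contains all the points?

The bounding box has width 17 and height 20.
An axis-aligned square enclosing the set must have side ≥ max(width, height).
So the minimum side is max(17, 20) = 20.
Area = 20² = 400.

400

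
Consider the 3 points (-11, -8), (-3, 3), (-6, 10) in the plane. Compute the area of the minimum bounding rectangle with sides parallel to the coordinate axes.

x ranges over [-11, -3], width 8.
y ranges over [-8, 10], height 18.
Area = 8 × 18 = 144.

144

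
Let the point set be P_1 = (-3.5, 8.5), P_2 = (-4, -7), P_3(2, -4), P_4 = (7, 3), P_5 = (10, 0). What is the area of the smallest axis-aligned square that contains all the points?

The bounding box has width 14 and height 15.5.
An axis-aligned square enclosing the set must have side ≥ max(width, height).
So the minimum side is max(14, 15.5) = 15.5.
Area = 15.5² = 240.25.

240.25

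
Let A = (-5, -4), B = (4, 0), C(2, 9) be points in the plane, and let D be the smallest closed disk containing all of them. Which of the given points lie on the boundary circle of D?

Side lengths²: AB² = 97, AC² = 218, BC² = 85.
Since AC² = 218 ≥ 97 + 85 = 182, the angle opposite AC is not acute, so the smallest enclosing circle has AC as diameter.
Centre = midpoint of AC = (-1.5, 2.5), r² = 218/4 = 54.5.
The points at distance exactly r from the centre are A, C — 2 points.

A, C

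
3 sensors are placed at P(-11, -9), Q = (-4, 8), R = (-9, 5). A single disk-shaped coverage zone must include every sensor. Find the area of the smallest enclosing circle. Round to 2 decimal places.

Side lengths²: PQ² = 338, PR² = 200, QR² = 34.
Since PQ² = 338 ≥ 200 + 34 = 234, the angle opposite PQ is not acute, so the smallest enclosing circle has PQ as diameter.
Centre = midpoint of PQ = (-7.5, -0.5), r² = 338/4 = 84.5.
Area = π·r² = π·84.5 ≈ 265.46.

265.46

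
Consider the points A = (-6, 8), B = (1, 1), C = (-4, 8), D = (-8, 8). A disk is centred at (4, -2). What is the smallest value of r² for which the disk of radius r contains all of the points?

The required radius is the distance from (4, -2) to the farthest point.
Squared distances: 200, 18, 164, 244.
Maximum is 244, attained at D.

244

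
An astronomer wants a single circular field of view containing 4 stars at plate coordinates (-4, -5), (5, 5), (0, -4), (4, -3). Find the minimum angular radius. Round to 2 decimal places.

6.73

The farthest pair is (-4, -5)–(5, 5) with squared distance 181. The circle on this segment as diameter has centre (0.5, 0) and r² = 181/4 = 45.25.
Check (0, -4): distance² to centre = 16.25 ≤ 45.25, so it lies inside.
All remaining points lie in this disk, and no smaller disk contains both endpoints, so this is the minimum enclosing circle.
r = √(45.25) ≈ 6.73.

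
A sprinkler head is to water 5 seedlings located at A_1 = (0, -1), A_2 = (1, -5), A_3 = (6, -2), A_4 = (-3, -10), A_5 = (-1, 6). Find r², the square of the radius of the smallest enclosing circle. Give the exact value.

By Welzl's lemma the MEC is supported by two points (diametrically opposite) or three points (on a circumcircle).
The farthest pair is A_4–A_5 with squared distance 260. The circle on this segment as diameter has centre (-2, -2) and r² = 260/4 = 65.
Check A_1: distance² to centre = 5 ≤ 65, so it lies inside.
All remaining points lie in this disk, and no smaller disk contains both endpoints, so this is the minimum enclosing circle.

65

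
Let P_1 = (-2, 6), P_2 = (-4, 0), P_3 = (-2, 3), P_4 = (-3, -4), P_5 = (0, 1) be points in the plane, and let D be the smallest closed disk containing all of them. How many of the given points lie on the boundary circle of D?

2

The farthest pair is P_1–P_4 with squared distance 101. The circle on this segment as diameter has centre (-2.5, 1) and r² = 101/4 = 25.25.
Check P_2: distance² to centre = 3.25 ≤ 25.25, so it lies inside.
All remaining points lie in this disk, and no smaller disk contains both endpoints, so this is the minimum enclosing circle.
The points at distance exactly r from the centre are P_1, P_4 — 2 points.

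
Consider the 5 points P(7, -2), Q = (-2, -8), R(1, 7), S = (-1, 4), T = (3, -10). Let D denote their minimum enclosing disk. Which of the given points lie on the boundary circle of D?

R, T

A smallest enclosing disk is always determined by at most three of the input points on its boundary.
The farthest pair is R–T with squared distance 293. The circle on this segment as diameter has centre (2, -1.5) and r² = 293/4 = 73.25.
Check P: distance² to centre = 25.25 ≤ 73.25, so it lies inside.
All remaining points lie in this disk, and no smaller disk contains both endpoints, so this is the minimum enclosing circle.
The points at distance exactly r from the centre are R, T — 2 points.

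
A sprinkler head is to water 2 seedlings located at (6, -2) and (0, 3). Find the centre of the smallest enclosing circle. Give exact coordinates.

The smallest circle enclosing two points has them as diameter endpoints.
Centre = midpoint = (3, 0.5); r² = |(6, -2)−(0, 3)|²/4 = 61/4 = 15.25.
Centre = (3, 0.5).

(3, 0.5)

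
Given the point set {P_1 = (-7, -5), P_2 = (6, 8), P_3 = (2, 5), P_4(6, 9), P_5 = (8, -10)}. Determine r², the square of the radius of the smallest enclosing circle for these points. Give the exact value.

26645/242

By Welzl's lemma the MEC is supported by two points (diametrically opposite) or three points (on a circumcircle).
The minimum enclosing circle is determined by three boundary points: P_1, P_4, P_5.
Their circumcentre is (59/22, -21/22) with r² = 26645/242.
The farthest remaining point P_2 is at distance² 22069/242 ≤ 26645/242.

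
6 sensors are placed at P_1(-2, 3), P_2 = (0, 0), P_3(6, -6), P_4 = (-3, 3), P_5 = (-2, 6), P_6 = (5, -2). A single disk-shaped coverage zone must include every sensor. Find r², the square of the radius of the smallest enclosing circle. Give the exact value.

By Welzl's lemma the MEC is supported by two points (diametrically opposite) or three points (on a circumcircle).
The farthest pair is P_3–P_5 with squared distance 208. The circle on this segment as diameter has centre (2, 0) and r² = 208/4 = 52.
Check P_1: distance² to centre = 25 ≤ 52, so it lies inside.
All remaining points lie in this disk, and no smaller disk contains both endpoints, so this is the minimum enclosing circle.

52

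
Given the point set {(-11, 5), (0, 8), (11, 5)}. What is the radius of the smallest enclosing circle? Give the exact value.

11

Call the three points A, B, C in the order given.
Side lengths²: AB² = 130, AC² = 484, BC² = 130.
Since AC² = 484 ≥ 130 + 130 = 260, the angle opposite AC is not acute, so the smallest enclosing circle has AC as diameter.
Centre = midpoint of AC = (0, 5), r² = 484/4 = 121.
r = √121 = 11.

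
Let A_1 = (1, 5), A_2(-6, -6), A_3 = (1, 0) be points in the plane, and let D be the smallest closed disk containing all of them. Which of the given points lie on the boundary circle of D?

A_1, A_2

Side lengths²: A_1A_2² = 170, A_1A_3² = 25, A_2A_3² = 85.
Since A_1A_2² = 170 ≥ 85 + 25 = 110, the angle opposite A_1A_2 is not acute, so the smallest enclosing circle has A_1A_2 as diameter.
Centre = midpoint of A_1A_2 = (-2.5, -0.5), r² = 170/4 = 42.5.
The points at distance exactly r from the centre are A_1, A_2 — 2 points.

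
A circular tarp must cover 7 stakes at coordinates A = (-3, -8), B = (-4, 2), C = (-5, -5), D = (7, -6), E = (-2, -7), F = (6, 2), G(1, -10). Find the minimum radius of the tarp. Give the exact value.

169/24

A smallest enclosing disk is always determined by at most three of the input points on its boundary.
The minimum enclosing circle is determined by three boundary points: B, F, G.
Their circumcentre is (1, -71/24) with r² = 28561/576.
The farthest remaining point D is at distance² 26065/576 ≤ 28561/576.
r = √(28561/576) = 169/24.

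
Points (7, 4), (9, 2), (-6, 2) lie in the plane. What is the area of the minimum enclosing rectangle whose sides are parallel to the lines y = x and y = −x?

112.5

In coordinates u = x + y, v = x − y the rectangle is axis-aligned; the map (x,y)→(u,v) scales areas by 2.
u-values: 11, 11, -4; range = 11 − (-4) = 15.
v-values: 3, 7, -8; range = 7 − (-8) = 15.
Area = (15 × 15) / 2 = 112.5.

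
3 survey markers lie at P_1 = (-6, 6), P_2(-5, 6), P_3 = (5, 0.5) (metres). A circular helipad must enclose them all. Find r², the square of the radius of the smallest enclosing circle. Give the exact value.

37.8125

Side lengths²: P_1P_2² = 1, P_1P_3² = 151.25, P_2P_3² = 130.25.
Since P_1P_3² = 151.25 ≥ 130.25 + 1 = 131.25, the angle opposite P_1P_3 is not acute, so the smallest enclosing circle has P_1P_3 as diameter.
Centre = midpoint of P_1P_3 = (-0.5, 3.25), r² = 151.25/4 = 37.8125.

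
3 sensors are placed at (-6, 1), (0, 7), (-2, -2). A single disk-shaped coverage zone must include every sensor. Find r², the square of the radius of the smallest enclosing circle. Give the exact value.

Call the three points A, B, C in the order given.
Side lengths²: AB² = 72, AC² = 25, BC² = 85.
Since BC² = 85 < 72 + 25 = 97, the triangle is acute, so the smallest enclosing circle is the circumcircle.
Circumcentre = (-23/14, 37/14), r² = 2125/98.

2125/98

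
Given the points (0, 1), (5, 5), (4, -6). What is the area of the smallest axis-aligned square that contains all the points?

121

The bounding box has width 5 and height 11.
An axis-aligned square enclosing the set must have side ≥ max(width, height).
So the minimum side is max(5, 11) = 11.
Area = 11² = 121.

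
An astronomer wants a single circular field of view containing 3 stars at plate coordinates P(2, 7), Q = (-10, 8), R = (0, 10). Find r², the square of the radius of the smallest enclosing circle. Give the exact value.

36.25

Side lengths²: PQ² = 145, PR² = 13, QR² = 104.
Since PQ² = 145 ≥ 104 + 13 = 117, the angle opposite PQ is not acute, so the smallest enclosing circle has PQ as diameter.
Centre = midpoint of PQ = (-4, 7.5), r² = 145/4 = 36.25.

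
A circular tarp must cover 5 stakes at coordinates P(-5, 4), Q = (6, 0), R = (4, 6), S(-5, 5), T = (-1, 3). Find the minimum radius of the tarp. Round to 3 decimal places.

A smallest enclosing disk is always determined by at most three of the input points on its boundary.
The farthest pair is Q–S with squared distance 146. The circle on this segment as diameter has centre (0.5, 2.5) and r² = 146/4 = 36.5.
Check P: distance² to centre = 32.5 ≤ 36.5, so it lies inside.
All remaining points lie in this disk, and no smaller disk contains both endpoints, so this is the minimum enclosing circle.
r = √(36.5) ≈ 6.042.

6.042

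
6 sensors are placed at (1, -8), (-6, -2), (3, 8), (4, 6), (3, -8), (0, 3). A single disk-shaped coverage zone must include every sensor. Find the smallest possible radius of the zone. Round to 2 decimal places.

A smallest enclosing disk is always determined by at most three of the input points on its boundary.
The minimum enclosing circle is determined by three boundary points: (-6, -2), (3, 8), (3, -8).
Their circumcentre is (11/6, 0) with r² = 2353/36.
The farthest remaining point (1, -8) is at distance² 2329/36 ≤ 2353/36.
r = √(2353/36) ≈ 8.08.

8.08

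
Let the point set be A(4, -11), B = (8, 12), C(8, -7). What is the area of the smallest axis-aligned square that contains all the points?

529

The bounding box has width 4 and height 23.
An axis-aligned square enclosing the set must have side ≥ max(width, height).
So the minimum side is max(4, 23) = 23.
Area = 23² = 529.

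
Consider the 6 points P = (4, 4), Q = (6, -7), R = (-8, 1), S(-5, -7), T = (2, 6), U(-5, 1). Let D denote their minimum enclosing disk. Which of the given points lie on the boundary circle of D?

Q, R, T

The minimum enclosing circle of a finite set is fixed by two of the points (as a diameter) or three (as a circumcircle).
The minimum enclosing circle is determined by three boundary points: Q, R, T.
Their circumcentre is (-1/3, -11/6) with r² = 2405/36.
The farthest remaining point P is at distance² 1901/36 ≤ 2405/36.
The points at distance exactly r from the centre are Q, R, T — 3 points.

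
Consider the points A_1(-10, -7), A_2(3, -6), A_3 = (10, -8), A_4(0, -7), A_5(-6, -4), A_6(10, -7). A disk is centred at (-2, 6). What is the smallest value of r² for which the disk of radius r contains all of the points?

The required radius is the distance from (-2, 6) to the farthest point.
Squared distances: 233, 169, 340, 173, 116, 313.
Maximum is 340, attained at A_3.

340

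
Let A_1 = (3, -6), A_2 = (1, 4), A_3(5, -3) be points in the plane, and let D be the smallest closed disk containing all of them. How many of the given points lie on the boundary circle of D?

Side lengths²: A_1A_2² = 104, A_1A_3² = 13, A_2A_3² = 65.
Since A_1A_2² = 104 ≥ 65 + 13 = 78, the angle opposite A_1A_2 is not acute, so the smallest enclosing circle has A_1A_2 as diameter.
Centre = midpoint of A_1A_2 = (2, -1), r² = 104/4 = 26.
The points at distance exactly r from the centre are A_1, A_2 — 2 points.

2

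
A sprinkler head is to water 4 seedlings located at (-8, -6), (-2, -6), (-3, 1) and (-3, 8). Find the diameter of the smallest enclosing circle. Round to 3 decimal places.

The minimum enclosing circle is determined by three boundary points: (-8, -6), (-2, -6), (-3, 8).
Their circumcentre is (-5, 23/28) with r² = 43537/784.
The farthest remaining point (-3, 1) is at distance² 3161/784 ≤ 43537/784.
Diameter = 2r = 2√(43537/784) ≈ 14.904.

14.904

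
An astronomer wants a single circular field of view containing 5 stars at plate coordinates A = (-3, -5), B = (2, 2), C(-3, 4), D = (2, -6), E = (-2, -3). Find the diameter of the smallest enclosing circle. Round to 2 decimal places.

11.18

The minimum enclosing circle of a finite set is fixed by two of the points (as a diameter) or three (as a circumcircle).
The farthest pair is C–D with squared distance 125. The circle on this segment as diameter has centre (-0.5, -1) and r² = 125/4 = 31.25.
Check A: distance² to centre = 22.25 ≤ 31.25, so it lies inside.
All remaining points lie in this disk, and no smaller disk contains both endpoints, so this is the minimum enclosing circle.
Diameter = 2r = 2√(31.25) ≈ 11.18.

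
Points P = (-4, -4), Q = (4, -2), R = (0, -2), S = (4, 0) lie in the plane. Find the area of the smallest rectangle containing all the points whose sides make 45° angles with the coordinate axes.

In coordinates u = x + y, v = x − y the rectangle is axis-aligned; the map (x,y)→(u,v) scales areas by 2.
u-values: -8, 2, -2, 4; range = 4 − (-8) = 12.
v-values: 0, 6, 2, 4; range = 6 − 0 = 6.
Area = (12 × 6) / 2 = 36.

36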